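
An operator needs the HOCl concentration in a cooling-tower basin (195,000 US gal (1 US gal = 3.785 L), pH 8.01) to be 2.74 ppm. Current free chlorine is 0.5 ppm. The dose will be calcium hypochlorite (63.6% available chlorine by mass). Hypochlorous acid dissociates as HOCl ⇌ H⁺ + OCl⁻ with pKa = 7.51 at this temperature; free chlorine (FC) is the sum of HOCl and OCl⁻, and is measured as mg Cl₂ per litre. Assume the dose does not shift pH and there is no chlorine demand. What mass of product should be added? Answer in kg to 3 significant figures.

Volume: 195,000 US gal × 3.785 L/gal = 738,075 L.
[OCl⁻]/[HOCl] = 10^(pH − pKa) = 10^(8.01 − 7.51) = 3.162; fraction as HOCl = 1/(1 + 3.162) = 0.2403.
Free chlorine required for 2.74 ppm HOCl: 2.74 / 0.2403 = 11.4 ppm.
FC to add: 11.4 − 0.5 = 10.9 mg/L as Cl₂.
Cl₂ equivalent: 10.9 mg/L × 738,075 L = 8048 g.
Product at 63.6% available Cl: 8048 / 0.636 = 12,650 g.

12.7 kg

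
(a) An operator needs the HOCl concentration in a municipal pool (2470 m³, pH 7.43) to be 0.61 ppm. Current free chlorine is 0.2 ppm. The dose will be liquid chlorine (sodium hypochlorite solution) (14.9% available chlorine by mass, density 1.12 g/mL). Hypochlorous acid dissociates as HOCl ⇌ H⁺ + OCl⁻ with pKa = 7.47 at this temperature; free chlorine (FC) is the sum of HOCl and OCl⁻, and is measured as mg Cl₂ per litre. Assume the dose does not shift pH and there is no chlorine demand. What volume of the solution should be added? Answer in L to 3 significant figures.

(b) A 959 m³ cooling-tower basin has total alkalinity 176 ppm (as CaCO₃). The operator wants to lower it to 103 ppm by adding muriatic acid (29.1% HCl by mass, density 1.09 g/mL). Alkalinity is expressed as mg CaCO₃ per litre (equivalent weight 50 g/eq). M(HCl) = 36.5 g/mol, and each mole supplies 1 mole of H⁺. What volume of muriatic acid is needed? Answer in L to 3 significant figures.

(a) 14.3 L; (b) 161 L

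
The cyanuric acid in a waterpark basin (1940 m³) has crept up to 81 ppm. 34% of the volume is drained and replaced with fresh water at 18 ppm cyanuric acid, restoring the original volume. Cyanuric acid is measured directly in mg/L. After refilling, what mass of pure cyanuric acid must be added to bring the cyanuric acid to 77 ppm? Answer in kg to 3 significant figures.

33.8 kg

Volume: 1940 m³ = 1,940,000 L.
After draining 34% and refilling: 81 × 0.66 + 18 × 0.34 = 59.58 ppm.
Deficit to target: 77 − 59.58 = 17.42 mg/L.
Mass: 17.42 mg/L × 1,940,000 L = 33,790 g cyanuric acid.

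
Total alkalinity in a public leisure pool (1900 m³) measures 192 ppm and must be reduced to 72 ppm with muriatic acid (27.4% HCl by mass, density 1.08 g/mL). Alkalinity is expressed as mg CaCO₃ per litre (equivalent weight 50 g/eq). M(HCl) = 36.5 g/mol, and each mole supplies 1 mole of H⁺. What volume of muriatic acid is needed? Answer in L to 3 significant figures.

Volume: 1900 m³ = 1,900,000 L.
Alkalinity to neutralize: (192 − 72) = 120 mg/L as CaCO₃ × 1,900,000 L = 228,000 g as CaCO₃.
Equivalents of H⁺ required: 228,000 ÷ 50 g/eq = 4560 eq = 4560 mol HCl.
Mass of HCl: 4560 × 36.5 = 166,400 g.
Mass of 27.4% solution: 166,400 / 0.274 = 607,400 g.
Volume: 607,400 g ÷ 1.08 g/mL = 562,400 mL.

562 L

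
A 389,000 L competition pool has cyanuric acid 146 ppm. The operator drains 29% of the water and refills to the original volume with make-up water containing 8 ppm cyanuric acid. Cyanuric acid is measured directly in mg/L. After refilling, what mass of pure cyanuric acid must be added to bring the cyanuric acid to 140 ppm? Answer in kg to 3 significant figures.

13.2 kg

After draining 29% and refilling: 146 × 0.71 + 8 × 0.29 = 105.98 ppm.
Deficit to target: 140 − 105.98 = 34.02 mg/L.
Mass: 34.02 mg/L × 389,000 L = 13,230 g cyanuric acid.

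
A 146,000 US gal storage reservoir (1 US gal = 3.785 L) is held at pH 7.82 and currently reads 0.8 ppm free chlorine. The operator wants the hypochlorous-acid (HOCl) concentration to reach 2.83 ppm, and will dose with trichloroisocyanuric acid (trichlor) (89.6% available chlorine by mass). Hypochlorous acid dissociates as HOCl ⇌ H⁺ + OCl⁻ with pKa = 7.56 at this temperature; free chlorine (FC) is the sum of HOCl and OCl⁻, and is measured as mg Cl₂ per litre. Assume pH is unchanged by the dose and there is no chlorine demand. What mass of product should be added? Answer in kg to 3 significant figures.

4.43 kg

Volume: 146,000 US gal × 3.785 L/gal = 552,610 L.
[OCl⁻]/[HOCl] = 10^(pH − pKa) = 10^(7.82 − 7.56) = 1.82; fraction as HOCl = 1/(1 + 1.82) = 0.3546.
Free chlorine required for 2.83 ppm HOCl: 2.83 / 0.3546 = 7.98 ppm.
FC to add: 7.98 − 0.8 = 7.18 mg/L as Cl₂.
Cl₂ equivalent: 7.18 mg/L × 552,610 L = 3968 g.
Product at 89.6% available Cl: 3968 / 0.896 = 4428 g.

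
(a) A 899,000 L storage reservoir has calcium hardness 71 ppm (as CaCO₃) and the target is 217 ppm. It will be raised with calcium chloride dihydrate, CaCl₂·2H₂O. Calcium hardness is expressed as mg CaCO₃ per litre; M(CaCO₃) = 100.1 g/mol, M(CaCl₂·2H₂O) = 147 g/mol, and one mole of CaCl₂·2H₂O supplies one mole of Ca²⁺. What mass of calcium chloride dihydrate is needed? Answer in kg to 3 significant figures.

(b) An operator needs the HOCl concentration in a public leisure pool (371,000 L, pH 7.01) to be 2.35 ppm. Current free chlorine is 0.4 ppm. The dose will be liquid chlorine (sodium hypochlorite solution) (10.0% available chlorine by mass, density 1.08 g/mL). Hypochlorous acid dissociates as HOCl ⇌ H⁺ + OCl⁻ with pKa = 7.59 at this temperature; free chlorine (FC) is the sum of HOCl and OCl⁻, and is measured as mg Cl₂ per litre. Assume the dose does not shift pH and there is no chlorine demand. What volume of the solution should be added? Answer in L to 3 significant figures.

(a) Hardness to add: (217 − 71) = 146 mg/L as CaCO₃ × 899,000 L = 131,300 g as CaCO₃.
(a) Moles of Ca²⁺ (1 mol Ca²⁺ ≡ 1 mol CaCO₃): 131,300 / 100.1 g/mol = 1311 mol.
(a) Mass of CaCl₂·2H₂O: 1311 × 147 = 192,800 g.

(b) [OCl⁻]/[HOCl] = 10^(pH − pKa) = 10^(7.01 − 7.59) = 0.263; fraction as HOCl = 1/(1 + 0.263) = 0.7917.
(b) Free chlorine required for 2.35 ppm HOCl: 2.35 / 0.7917 = 2.968 ppm.
(b) FC to add: 2.968 − 0.4 = 2.568 mg/L as Cl₂.
(b) Cl₂ equivalent: 2.568 mg/L × 371,000 L = 952.8 g.
(b) Product at 10.0% available Cl: 952.8 / 0.1 = 9528 g.
(b) Volume: 9528 g ÷ 1.08 g/mL = 8822 mL.

(a) 193 kg; (b) 8.82 L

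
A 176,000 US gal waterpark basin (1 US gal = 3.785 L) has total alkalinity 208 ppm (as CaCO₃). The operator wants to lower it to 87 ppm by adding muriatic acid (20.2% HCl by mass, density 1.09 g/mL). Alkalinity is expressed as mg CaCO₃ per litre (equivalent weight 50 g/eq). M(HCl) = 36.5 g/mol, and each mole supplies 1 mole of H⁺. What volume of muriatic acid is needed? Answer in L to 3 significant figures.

267 L

Volume: 176,000 US gal × 3.785 L/gal = 666,160 L.
Alkalinity to neutralize: (208 − 87) = 121 mg/L as CaCO₃ × 666,160 L = 80,610 g as CaCO₃.
Equivalents of H⁺ required: 80,610 ÷ 50 g/eq = 1612 eq = 1612 mol HCl.
Mass of HCl: 1612 × 36.5 = 58,840 g.
Mass of 20.2% solution: 58,840 / 0.202 = 291,300 g.
Volume: 291,300 g ÷ 1.09 g/mL = 267,200 mL.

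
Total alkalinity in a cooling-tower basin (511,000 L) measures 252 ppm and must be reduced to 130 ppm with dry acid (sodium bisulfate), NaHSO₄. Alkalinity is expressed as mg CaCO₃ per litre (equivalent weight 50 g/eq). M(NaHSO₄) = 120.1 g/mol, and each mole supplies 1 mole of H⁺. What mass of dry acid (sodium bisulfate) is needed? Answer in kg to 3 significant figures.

Alkalinity to neutralize: (252 − 130) = 122 mg/L as CaCO₃ × 511,000 L = 62,340 g as CaCO₃.
Equivalents of H⁺ required: 62,340 ÷ 50 g/eq = 1247 eq = 1247 mol NaHSO₄.
Mass of NaHSO₄: 1247 × 120.1 = 149,700 g.

150 kg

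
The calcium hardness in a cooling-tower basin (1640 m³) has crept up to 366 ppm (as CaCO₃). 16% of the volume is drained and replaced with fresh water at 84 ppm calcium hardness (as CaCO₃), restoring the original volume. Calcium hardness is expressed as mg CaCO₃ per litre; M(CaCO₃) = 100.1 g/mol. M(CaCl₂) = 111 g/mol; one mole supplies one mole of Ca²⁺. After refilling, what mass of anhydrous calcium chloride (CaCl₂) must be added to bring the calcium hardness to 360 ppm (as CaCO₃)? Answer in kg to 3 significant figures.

Volume: 1640 m³ = 1,640,000 L.
After draining 16% and refilling: 366 × 0.84 + 84 × 0.16 = 320.88 ppm.
Deficit to target: 360 − 320.88 = 39.12 mg/L.
As CaCO₃: 39.12 mg/L × 1,640,000 L = 64,160 g; ÷ 100.1 = 640.9 mol Ca²⁺.
Mass: 640.9 × 111 = 71,140 g.

71.1 kg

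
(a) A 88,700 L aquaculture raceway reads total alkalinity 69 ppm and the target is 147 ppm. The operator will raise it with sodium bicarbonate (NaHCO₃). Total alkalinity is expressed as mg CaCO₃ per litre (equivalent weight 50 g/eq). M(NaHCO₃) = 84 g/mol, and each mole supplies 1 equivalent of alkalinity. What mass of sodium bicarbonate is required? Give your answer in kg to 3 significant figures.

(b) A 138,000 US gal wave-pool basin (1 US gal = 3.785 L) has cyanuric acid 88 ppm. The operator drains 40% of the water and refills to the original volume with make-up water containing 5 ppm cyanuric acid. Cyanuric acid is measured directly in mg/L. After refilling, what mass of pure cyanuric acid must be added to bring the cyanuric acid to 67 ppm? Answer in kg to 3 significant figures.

(a) Alkalinity to add: (147 − 69) = 78 mg/L as CaCO₃ × 88,700 L = 6919 g as CaCO₃.
(a) Equivalents: 6919 g ÷ 50 g/eq = 138.4 eq.
(a) NaHCO₃ supplies 1 eq per mole → 138.4 mol.
(a) Mass: 138.4 mol × 84 g/mol = 11,620 g.

(b) Volume: 138,000 US gal × 3.785 L/gal = 522,330 L.
(b) After draining 40% and refilling: 88 × 0.60 + 5 × 0.40 = 54.8 ppm.
(b) Deficit to target: 67 − 54.8 = 12.2 mg/L.
(b) Mass: 12.2 mg/L × 522,330 L = 6372 g cyanuric acid.

(a) 11.6 kg; (b) 6.37 kg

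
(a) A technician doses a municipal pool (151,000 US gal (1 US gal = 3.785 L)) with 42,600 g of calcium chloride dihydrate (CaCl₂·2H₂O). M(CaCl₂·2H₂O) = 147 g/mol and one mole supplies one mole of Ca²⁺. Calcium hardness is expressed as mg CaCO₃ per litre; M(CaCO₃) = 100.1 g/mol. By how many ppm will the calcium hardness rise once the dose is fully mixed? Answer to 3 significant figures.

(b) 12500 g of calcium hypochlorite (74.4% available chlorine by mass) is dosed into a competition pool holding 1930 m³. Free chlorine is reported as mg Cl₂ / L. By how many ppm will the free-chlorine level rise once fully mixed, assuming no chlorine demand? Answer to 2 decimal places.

(a) 50.8 ppm; (b) 4.82 ppm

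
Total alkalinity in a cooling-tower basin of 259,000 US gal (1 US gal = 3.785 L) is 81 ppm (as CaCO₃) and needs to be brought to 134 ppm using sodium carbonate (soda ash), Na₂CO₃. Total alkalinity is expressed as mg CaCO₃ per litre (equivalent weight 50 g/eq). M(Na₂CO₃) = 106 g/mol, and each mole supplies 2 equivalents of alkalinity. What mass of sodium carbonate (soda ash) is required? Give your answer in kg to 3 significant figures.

Volume: 259,000 US gal × 3.785 L/gal = 980,315 L.
Alkalinity to add: (134 − 81) = 53 mg/L as CaCO₃ × 980,315 L = 51,960 g as CaCO₃.
Equivalents: 51,960 g ÷ 50 g/eq = 1039 eq.
Each mole of Na₂CO₃ supplies 2 eq, so 1039 / 2 = 519.6 mol.
Mass: 519.6 mol × 106 g/mol = 55,070 g.

55.1 kg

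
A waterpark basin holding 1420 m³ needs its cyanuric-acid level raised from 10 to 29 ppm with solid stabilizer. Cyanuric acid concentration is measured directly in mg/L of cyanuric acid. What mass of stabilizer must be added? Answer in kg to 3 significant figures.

27.0 kg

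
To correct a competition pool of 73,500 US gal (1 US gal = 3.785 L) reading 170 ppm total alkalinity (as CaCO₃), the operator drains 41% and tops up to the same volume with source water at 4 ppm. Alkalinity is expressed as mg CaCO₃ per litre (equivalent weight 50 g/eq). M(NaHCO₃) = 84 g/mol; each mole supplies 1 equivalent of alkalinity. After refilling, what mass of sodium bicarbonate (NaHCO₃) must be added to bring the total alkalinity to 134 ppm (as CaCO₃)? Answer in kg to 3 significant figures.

15.0 kg

Volume: 73,500 US gal × 3.785 L/gal = 278,198 L.
After draining 41% and refilling: 170 × 0.59 + 4 × 0.41 = 101.94 ppm.
Deficit to target: 134 − 101.94 = 32.06 mg/L.
As CaCO₃: 32.06 mg/L × 278,198 L = 8919 g; ÷ 50 g/eq ÷ 1 = 178.4 mol NaHCO₃.
Mass: 178.4 × 84 = 14,980 g.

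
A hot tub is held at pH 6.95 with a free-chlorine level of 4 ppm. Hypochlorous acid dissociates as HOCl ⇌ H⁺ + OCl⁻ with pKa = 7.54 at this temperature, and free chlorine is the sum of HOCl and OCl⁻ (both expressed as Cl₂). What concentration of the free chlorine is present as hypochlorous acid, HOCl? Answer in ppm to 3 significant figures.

3.18 ppm

[OCl⁻]/[HOCl] = 10^(pH − pKa) = 10^(6.95 − 7.54) = 10^-0.59 = 0.257.
Fraction as HOCl = 1 / (1 + 0.257) = 0.7955.
HOCl = 0.7955 × 4 ppm = 3.182 ppm.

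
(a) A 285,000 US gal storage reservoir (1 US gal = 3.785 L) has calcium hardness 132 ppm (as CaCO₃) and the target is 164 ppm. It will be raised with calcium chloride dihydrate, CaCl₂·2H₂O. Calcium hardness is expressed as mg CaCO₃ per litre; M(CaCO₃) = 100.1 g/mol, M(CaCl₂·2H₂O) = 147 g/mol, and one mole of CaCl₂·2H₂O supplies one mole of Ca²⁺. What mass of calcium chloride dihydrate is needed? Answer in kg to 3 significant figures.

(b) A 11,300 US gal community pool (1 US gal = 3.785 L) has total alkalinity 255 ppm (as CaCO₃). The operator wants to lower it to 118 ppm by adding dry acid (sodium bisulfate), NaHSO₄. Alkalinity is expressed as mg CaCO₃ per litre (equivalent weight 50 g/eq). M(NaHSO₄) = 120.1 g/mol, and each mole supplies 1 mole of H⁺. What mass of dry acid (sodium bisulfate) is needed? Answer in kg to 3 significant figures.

(a) 50.7 kg; (b) 14.1 kg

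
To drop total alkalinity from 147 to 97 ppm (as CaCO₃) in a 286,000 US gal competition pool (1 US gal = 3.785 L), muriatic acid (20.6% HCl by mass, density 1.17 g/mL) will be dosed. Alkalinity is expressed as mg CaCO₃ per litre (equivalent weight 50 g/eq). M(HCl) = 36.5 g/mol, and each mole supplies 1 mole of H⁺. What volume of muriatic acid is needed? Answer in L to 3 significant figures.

Volume: 286,000 US gal × 3.785 L/gal = 1,082,510 L.
Alkalinity to neutralize: (147 − 97) = 50 mg/L as CaCO₃ × 1,082,510 L = 54,130 g as CaCO₃.
Equivalents of H⁺ required: 54,130 ÷ 50 g/eq = 1083 eq = 1083 mol HCl.
Mass of HCl: 1083 × 36.5 = 39,510 g.
Mass of 20.6% solution: 39,510 / 0.206 = 191,800 g.
Volume: 191,800 g ÷ 1.17 g/mL = 163,900 mL.

164 L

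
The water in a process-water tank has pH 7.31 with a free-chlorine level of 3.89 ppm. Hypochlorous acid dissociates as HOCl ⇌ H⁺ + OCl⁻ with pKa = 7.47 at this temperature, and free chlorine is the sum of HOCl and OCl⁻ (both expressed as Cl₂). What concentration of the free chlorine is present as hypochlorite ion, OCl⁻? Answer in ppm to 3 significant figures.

1.59 ppm

[OCl⁻]/[HOCl] = 10^(pH − pKa) = 10^(7.31 − 7.47) = 10^-0.16 = 0.6918.
Fraction as HOCl = 1 / (1 + 0.6918) = 0.5911.
OCl⁻ = (1 − 0.5911) × 3.89 ppm = 1.591 ppm.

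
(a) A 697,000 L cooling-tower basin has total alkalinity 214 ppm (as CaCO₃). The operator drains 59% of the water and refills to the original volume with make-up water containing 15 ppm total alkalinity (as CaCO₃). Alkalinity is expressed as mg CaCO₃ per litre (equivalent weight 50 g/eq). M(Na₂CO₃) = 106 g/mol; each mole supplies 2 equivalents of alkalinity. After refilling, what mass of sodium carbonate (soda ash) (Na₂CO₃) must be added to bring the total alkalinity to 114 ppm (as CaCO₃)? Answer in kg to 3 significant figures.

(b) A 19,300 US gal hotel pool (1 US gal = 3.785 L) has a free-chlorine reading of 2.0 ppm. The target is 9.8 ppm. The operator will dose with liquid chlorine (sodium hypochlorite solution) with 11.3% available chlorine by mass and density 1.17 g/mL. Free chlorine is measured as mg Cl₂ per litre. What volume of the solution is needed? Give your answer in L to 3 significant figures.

(a) After draining 59% and refilling: 214 × 0.41 + 15 × 0.59 = 96.59 ppm.
(a) Deficit to target: 114 − 96.59 = 17.41 mg/L.
(a) As CaCO₃: 17.41 mg/L × 697,000 L = 12,130 g; ÷ 50 g/eq ÷ 2 = 121.3 mol Na₂CO₃.
(a) Mass: 121.3 × 106 = 12,860 g.

(b) Volume: 19,300 US gal × 3.785 L/gal = 73,050 L.
(b) Chlorine deficit: 9.8 − 2.0 = 7.8 ppm = 7.8 mg/L as Cl₂.
(b) Cl₂ equivalent needed: 7.8 mg/L × 73,050 L = 569,800 mg = 569.8 g.
(b) Product at 11.3% available chlorine: 569.8 / 0.113 = 5042 g.
(b) Volume at density 1.17 g/mL: 5042 g ÷ 1.17 g/mL = 4310 mL.

(a) 12.9 kg; (b) 4.31 L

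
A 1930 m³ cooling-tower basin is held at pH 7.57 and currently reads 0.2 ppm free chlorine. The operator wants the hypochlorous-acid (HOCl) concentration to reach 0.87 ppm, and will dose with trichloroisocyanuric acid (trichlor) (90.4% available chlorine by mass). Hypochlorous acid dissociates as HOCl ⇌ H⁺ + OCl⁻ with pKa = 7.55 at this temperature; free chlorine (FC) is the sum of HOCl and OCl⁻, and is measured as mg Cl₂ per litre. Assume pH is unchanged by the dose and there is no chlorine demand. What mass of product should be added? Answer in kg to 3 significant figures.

3.38 kg

Volume: 1930 m³ = 1,930,000 L.
[OCl⁻]/[HOCl] = 10^(pH − pKa) = 10^(7.57 − 7.55) = 1.047; fraction as HOCl = 1/(1 + 1.047) = 0.4885.
Free chlorine required for 0.87 ppm HOCl: 0.87 / 0.4885 = 1.781 ppm.
FC to add: 1.781 − 0.2 = 1.581 mg/L as Cl₂.
Cl₂ equivalent: 1.581 mg/L × 1,930,000 L = 3051 g.
Product at 90.4% available Cl: 3051 / 0.904 = 3375 g.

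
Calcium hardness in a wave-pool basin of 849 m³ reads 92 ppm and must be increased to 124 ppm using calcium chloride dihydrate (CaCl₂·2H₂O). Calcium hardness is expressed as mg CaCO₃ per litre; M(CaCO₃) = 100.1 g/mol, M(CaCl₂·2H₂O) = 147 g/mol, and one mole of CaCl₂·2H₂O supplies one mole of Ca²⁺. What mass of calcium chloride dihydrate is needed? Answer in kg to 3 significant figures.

39.9 kg

Volume: 849 m³ = 849,000 L.
Hardness to add: (124 − 92) = 32 mg/L as CaCO₃ × 849,000 L = 27,170 g as CaCO₃.
Moles of Ca²⁺ (1 mol Ca²⁺ ≡ 1 mol CaCO₃): 27,170 / 100.1 g/mol = 271.4 mol.
Mass of CaCl₂·2H₂O: 271.4 × 147 = 39,900 g.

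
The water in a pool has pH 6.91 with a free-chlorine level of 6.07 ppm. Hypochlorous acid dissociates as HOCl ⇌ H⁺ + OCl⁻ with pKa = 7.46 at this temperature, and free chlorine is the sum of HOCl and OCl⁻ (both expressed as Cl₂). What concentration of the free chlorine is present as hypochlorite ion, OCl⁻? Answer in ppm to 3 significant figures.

1.33 ppm

[OCl⁻]/[HOCl] = 10^(pH − pKa) = 10^(6.91 − 7.46) = 10^-0.55 = 0.2818.
Fraction as HOCl = 1 / (1 + 0.2818) = 0.7801.
OCl⁻ = (1 − 0.7801) × 6.07 ppm = 1.335 ppm.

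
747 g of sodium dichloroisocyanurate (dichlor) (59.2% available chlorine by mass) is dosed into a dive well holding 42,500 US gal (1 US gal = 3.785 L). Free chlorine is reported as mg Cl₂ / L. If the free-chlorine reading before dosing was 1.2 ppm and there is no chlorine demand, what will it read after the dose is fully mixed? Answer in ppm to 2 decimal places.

Volume: 42,500 US gal × 3.785 L/gal = 160,862 L.
Available chlorine delivered: 747 g × 0.592 = 442.2 g as Cl₂.
Concentration rise: 442.2 g / 160,862 L = 2.749 mg/L = 2.75 ppm.
Final FC: 1.2 + 2.75 = 3.95 ppm.

3.95 ppm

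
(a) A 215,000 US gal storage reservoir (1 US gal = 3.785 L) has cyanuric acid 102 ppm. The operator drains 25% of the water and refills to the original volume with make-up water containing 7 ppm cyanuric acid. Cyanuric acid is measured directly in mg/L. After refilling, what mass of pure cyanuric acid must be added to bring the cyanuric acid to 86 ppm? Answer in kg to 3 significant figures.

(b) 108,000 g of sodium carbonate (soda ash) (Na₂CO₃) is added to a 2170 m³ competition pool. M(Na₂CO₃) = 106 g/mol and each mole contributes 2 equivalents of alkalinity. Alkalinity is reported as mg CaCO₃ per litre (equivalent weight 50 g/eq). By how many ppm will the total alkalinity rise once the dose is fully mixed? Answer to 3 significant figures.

(a) 6.31 kg; (b) 47.0 ppm

(a) Volume: 215,000 US gal × 3.785 L/gal = 813,775 L.
(a) After draining 25% and refilling: 102 × 0.75 + 7 × 0.25 = 78.25 ppm.
(a) Deficit to target: 86 − 78.25 = 7.75 mg/L.
(a) Mass: 7.75 mg/L × 813,775 L = 6307 g cyanuric acid.

(b) Volume: 2170 m³ = 2,170,000 L.
(b) Moles of Na₂CO₃: 108,000 g ÷ 106 g/mol = 1019 mol → 2038 eq of alkalinity.
(b) As CaCO₃: 2038 eq × 50 g/eq = 101,900 g.
(b) Rise: 101,900 g / 2,170,000 L × 1000 = 46.95 mg/L.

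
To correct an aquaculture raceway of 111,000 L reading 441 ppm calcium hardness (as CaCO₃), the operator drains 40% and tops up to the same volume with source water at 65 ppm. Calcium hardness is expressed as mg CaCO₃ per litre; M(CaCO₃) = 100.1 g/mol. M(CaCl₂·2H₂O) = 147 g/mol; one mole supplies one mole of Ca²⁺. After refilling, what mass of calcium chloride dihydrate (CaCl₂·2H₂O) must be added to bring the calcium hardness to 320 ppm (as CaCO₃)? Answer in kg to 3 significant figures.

4.79 kg

After draining 40% and refilling: 441 × 0.60 + 65 × 0.40 = 290.6 ppm.
Deficit to target: 320 − 290.6 = 29.4 mg/L.
As CaCO₃: 29.4 mg/L × 111,000 L = 3263 g; ÷ 100.1 = 32.6 mol Ca²⁺.
Mass: 32.6 × 147 = 4792 g.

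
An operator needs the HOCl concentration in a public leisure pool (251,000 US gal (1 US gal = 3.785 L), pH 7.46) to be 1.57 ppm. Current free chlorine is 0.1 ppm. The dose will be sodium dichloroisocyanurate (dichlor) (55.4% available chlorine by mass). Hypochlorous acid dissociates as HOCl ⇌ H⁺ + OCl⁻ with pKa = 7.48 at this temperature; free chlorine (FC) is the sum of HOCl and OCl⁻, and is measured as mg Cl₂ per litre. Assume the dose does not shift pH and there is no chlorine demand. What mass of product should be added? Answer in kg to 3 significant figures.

5.09 kg

Volume: 251,000 US gal × 3.785 L/gal = 950,035 L.
[OCl⁻]/[HOCl] = 10^(pH − pKa) = 10^(7.46 − 7.48) = 0.955; fraction as HOCl = 1/(1 + 0.955) = 0.5115.
Free chlorine required for 1.57 ppm HOCl: 1.57 / 0.5115 = 3.069 ppm.
FC to add: 3.069 − 0.1 = 2.969 mg/L as Cl₂.
Cl₂ equivalent: 2.969 mg/L × 950,035 L = 2821 g.
Product at 55.4% available Cl: 2821 / 0.554 = 5092 g.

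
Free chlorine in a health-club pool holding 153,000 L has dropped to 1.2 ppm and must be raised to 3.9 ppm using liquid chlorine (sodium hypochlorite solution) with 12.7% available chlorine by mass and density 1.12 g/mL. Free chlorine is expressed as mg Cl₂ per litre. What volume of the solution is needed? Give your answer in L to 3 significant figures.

2.90 L

Chlorine deficit: 3.9 − 1.2 = 2.7 ppm = 2.7 mg/L as Cl₂.
Cl₂ equivalent needed: 2.7 mg/L × 153,000 L = 413,100 mg = 413.1 g.
Product at 12.7% available chlorine: 413.1 / 0.127 = 3253 g.
Volume at density 1.12 g/mL: 3253 g ÷ 1.12 g/mL = 2904 mL.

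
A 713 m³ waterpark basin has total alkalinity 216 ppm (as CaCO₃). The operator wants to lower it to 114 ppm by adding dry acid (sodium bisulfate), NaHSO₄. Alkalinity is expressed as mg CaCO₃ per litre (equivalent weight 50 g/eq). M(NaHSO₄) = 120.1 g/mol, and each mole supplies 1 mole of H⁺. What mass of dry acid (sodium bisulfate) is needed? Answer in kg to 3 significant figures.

175 kg

Volume: 713 m³ = 713,000 L.
Alkalinity to neutralize: (216 − 114) = 102 mg/L as CaCO₃ × 713,000 L = 72,730 g as CaCO₃.
Equivalents of H⁺ required: 72,730 ÷ 50 g/eq = 1455 eq = 1455 mol NaHSO₄.
Mass of NaHSO₄: 1455 × 120.1 = 174,700 g.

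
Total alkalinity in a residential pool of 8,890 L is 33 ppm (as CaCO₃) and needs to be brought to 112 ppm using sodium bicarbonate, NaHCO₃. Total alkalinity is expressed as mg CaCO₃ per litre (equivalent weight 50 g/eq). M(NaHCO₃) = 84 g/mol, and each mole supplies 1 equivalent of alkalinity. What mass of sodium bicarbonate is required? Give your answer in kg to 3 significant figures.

1.18 kg

Alkalinity to add: (112 − 33) = 79 mg/L as CaCO₃ × 8,890 L = 702.3 g as CaCO₃.
Equivalents: 702.3 g ÷ 50 g/eq = 14.05 eq.
NaHCO₃ supplies 1 eq per mole → 14.05 mol.
Mass: 14.05 mol × 84 g/mol = 1180 g.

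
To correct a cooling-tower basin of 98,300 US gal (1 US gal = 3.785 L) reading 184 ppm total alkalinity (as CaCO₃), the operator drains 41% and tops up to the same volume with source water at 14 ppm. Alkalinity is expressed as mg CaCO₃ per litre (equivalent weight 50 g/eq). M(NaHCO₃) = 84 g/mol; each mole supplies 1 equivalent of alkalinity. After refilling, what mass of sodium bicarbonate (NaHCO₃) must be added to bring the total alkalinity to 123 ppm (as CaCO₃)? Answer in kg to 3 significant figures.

Volume: 98,300 US gal × 3.785 L/gal = 372,066 L.
After draining 41% and refilling: 184 × 0.59 + 14 × 0.41 = 114.3 ppm.
Deficit to target: 123 − 114.3 = 8.7 mg/L.
As CaCO₃: 8.7 mg/L × 372,066 L = 3237 g; ÷ 50 g/eq ÷ 1 = 64.74 mol NaHCO₃.
Mass: 64.74 × 84 = 5438 g.

5.44 kg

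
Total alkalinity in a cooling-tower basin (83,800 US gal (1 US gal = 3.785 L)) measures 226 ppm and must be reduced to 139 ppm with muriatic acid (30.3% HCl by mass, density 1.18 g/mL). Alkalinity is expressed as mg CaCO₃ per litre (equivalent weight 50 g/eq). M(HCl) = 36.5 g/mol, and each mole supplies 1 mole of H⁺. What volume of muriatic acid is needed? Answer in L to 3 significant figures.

Volume: 83,800 US gal × 3.785 L/gal = 317,183 L.
Alkalinity to neutralize: (226 − 139) = 87 mg/L as CaCO₃ × 317,183 L = 27,590 g as CaCO₃.
Equivalents of H⁺ required: 27,590 ÷ 50 g/eq = 551.9 eq = 551.9 mol HCl.
Mass of HCl: 551.9 × 36.5 = 20,140 g.
Mass of 30.3% solution: 20,140 / 0.303 = 66,480 g.
Volume: 66,480 g ÷ 1.18 g/mL = 56,340 mL.

56.3 L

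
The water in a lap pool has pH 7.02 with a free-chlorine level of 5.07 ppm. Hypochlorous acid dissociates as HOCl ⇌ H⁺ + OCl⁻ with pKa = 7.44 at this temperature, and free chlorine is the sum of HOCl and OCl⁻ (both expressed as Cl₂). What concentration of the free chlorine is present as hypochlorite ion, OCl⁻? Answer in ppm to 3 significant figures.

1.40 ppm

[OCl⁻]/[HOCl] = 10^(pH − pKa) = 10^(7.02 − 7.44) = 10^-0.42 = 0.3802.
Fraction as HOCl = 1 / (1 + 0.3802) = 0.7245.
OCl⁻ = (1 − 0.7245) × 5.07 ppm = 1.397 ppm.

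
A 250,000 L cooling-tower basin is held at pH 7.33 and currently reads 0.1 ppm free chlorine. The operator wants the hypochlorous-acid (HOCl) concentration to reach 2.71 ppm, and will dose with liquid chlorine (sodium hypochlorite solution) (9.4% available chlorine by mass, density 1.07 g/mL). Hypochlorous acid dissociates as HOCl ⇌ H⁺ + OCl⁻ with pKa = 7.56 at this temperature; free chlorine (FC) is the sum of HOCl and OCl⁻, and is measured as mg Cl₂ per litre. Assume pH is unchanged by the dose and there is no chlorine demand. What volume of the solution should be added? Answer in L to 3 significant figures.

[OCl⁻]/[HOCl] = 10^(pH − pKa) = 10^(7.33 − 7.56) = 0.5888; fraction as HOCl = 1/(1 + 0.5888) = 0.6294.
Free chlorine required for 2.71 ppm HOCl: 2.71 / 0.6294 = 4.306 ppm.
FC to add: 4.306 − 0.1 = 4.206 mg/L as Cl₂.
Cl₂ equivalent: 4.206 mg/L × 250,000 L = 1051 g.
Product at 9.4% available Cl: 1051 / 0.094 = 11,190 g.
Volume: 11,190 g ÷ 1.07 g/mL = 10,450 mL.

10.5 L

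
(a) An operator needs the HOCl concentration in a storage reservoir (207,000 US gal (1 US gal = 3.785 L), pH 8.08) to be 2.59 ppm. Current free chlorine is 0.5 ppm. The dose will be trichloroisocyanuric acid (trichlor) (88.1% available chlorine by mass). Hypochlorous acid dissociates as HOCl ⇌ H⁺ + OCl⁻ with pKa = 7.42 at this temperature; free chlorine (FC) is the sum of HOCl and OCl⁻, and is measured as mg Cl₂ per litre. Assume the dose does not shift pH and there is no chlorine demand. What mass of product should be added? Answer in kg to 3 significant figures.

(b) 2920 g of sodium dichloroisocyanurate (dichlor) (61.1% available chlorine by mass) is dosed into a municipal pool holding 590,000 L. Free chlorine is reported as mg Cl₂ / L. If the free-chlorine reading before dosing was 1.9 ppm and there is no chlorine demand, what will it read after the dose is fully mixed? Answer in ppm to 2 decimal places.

(a) Volume: 207,000 US gal × 3.785 L/gal = 783,495 L.
(a) [OCl⁻]/[HOCl] = 10^(pH − pKa) = 10^(8.08 − 7.42) = 4.571; fraction as HOCl = 1/(1 + 4.571) = 0.1795.
(a) Free chlorine required for 2.59 ppm HOCl: 2.59 / 0.1795 = 14.43 ppm.
(a) FC to add: 14.43 − 0.5 = 13.93 mg/L as Cl₂.
(a) Cl₂ equivalent: 13.93 mg/L × 783,495 L = 10,910 g.
(a) Product at 88.1% available Cl: 10,910 / 0.881 = 12,390 g.

(b) Available chlorine delivered: 2920 g × 0.611 = 1784 g as Cl₂.
(b) Concentration rise: 1784 g / 590,000 L = 3.024 mg/L = 3.02 ppm.
(b) Final FC: 1.9 + 3.02 = 4.92 ppm.

(a) 12.4 kg; (b) 4.92 ppm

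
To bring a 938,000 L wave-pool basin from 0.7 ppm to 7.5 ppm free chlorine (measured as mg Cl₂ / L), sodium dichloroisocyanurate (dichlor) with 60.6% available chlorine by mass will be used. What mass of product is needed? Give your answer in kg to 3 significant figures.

10.5 kg

Chlorine deficit: 7.5 − 0.7 = 6.8 ppm = 6.8 mg/L as Cl₂.
Cl₂ equivalent needed: 6.8 mg/L × 938,000 L = 6,378,000 mg = 6378 g.
Product at 60.6% available chlorine: 6378 / 0.606 = 10,530 g.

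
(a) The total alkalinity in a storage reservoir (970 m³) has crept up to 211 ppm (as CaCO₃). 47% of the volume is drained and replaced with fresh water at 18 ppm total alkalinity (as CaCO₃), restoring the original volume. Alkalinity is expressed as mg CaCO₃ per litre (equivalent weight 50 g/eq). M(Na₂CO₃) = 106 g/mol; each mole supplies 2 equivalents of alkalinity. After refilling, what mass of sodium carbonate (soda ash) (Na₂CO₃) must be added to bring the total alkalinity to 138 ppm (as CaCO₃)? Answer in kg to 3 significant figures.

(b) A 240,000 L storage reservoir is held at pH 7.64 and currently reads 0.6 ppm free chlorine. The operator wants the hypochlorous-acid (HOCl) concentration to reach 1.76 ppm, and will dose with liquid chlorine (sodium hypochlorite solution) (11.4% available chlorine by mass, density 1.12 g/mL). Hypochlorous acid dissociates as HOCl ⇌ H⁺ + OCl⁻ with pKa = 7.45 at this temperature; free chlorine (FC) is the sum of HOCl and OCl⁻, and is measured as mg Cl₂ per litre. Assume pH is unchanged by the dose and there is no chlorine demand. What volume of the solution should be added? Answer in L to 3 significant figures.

(a) 18.2 kg; (b) 7.30 L

(a) Volume: 970 m³ = 970,000 L.
(a) After draining 47% and refilling: 211 × 0.53 + 18 × 0.47 = 120.29 ppm.
(a) Deficit to target: 138 − 120.29 = 17.71 mg/L.
(a) As CaCO₃: 17.71 mg/L × 970,000 L = 17,180 g; ÷ 50 g/eq ÷ 2 = 171.8 mol Na₂CO₃.
(a) Mass: 171.8 × 106 = 18,210 g.

(b) [OCl⁻]/[HOCl] = 10^(pH − pKa) = 10^(7.64 − 7.45) = 1.549; fraction as HOCl = 1/(1 + 1.549) = 0.3923.
(b) Free chlorine required for 1.76 ppm HOCl: 1.76 / 0.3923 = 4.486 ppm.
(b) FC to add: 4.486 − 0.6 = 3.886 mg/L as Cl₂.
(b) Cl₂ equivalent: 3.886 mg/L × 240,000 L = 932.6 g.
(b) Product at 11.4% available Cl: 932.6 / 0.114 = 8181 g.
(b) Volume: 8181 g ÷ 1.12 g/mL = 7304 mL.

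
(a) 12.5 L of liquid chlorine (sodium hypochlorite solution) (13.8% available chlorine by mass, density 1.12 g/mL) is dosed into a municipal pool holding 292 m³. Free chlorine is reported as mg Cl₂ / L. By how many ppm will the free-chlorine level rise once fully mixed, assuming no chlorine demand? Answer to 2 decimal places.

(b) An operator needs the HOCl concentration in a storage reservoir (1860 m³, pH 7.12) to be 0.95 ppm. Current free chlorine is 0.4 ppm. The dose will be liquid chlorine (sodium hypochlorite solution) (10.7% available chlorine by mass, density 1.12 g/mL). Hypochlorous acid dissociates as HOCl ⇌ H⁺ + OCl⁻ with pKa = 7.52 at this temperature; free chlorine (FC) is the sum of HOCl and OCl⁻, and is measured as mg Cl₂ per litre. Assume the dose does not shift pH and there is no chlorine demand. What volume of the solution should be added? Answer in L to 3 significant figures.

(a) Volume: 292 m³ = 292,000 L.
(a) Mass of solution: 12.5 L × 1000 mL/L × 1.12 g/mL = 14,000 g.
(a) Available chlorine delivered: 14,000 g × 0.138 = 1932 g as Cl₂.
(a) Concentration rise: 1932 g / 292,000 L = 6.616 mg/L = 6.62 ppm.

(b) Volume: 1860 m³ = 1,860,000 L.
(b) [OCl⁻]/[HOCl] = 10^(pH − pKa) = 10^(7.12 − 7.52) = 0.3981; fraction as HOCl = 1/(1 + 0.3981) = 0.7153.
(b) Free chlorine required for 0.95 ppm HOCl: 0.95 / 0.7153 = 1.328 ppm.
(b) FC to add: 1.328 − 0.4 = 0.9282 mg/L as Cl₂.
(b) Cl₂ equivalent: 0.9282 mg/L × 1,860,000 L = 1726 g.
(b) Product at 10.7% available Cl: 1726 / 0.107 = 16,140 g.
(b) Volume: 16,140 g ÷ 1.12 g/mL = 14,410 mL.

(a) 6.62 ppm; (b) 14.4 L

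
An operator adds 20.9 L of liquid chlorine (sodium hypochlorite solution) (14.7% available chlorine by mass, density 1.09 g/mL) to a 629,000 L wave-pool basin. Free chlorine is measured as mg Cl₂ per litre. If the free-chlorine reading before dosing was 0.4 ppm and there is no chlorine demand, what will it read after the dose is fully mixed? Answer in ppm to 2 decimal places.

Mass of solution: 20.9 L × 1000 mL/L × 1.09 g/mL = 22,780 g.
Available chlorine delivered: 22,780 g × 0.147 = 3349 g as Cl₂.
Concentration rise: 3349 g / 629,000 L = 5.324 mg/L = 5.32 ppm.
Final FC: 0.4 + 5.32 = 5.72 ppm.

5.72 ppm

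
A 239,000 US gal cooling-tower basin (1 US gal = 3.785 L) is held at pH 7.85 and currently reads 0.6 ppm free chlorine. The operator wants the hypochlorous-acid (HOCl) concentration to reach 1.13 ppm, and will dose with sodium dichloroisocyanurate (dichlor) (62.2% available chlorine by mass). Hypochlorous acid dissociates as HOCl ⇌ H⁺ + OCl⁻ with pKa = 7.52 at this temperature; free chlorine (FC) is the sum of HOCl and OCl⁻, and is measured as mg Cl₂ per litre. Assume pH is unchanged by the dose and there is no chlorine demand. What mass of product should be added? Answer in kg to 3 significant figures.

4.28 kg

Volume: 239,000 US gal × 3.785 L/gal = 904,615 L.
[OCl⁻]/[HOCl] = 10^(pH − pKa) = 10^(7.85 − 7.52) = 2.138; fraction as HOCl = 1/(1 + 2.138) = 0.3187.
Free chlorine required for 1.13 ppm HOCl: 1.13 / 0.3187 = 3.546 ppm.
FC to add: 3.546 − 0.6 = 2.946 mg/L as Cl₂.
Cl₂ equivalent: 2.946 mg/L × 904,615 L = 2665 g.
Product at 62.2% available Cl: 2665 / 0.622 = 4284 g.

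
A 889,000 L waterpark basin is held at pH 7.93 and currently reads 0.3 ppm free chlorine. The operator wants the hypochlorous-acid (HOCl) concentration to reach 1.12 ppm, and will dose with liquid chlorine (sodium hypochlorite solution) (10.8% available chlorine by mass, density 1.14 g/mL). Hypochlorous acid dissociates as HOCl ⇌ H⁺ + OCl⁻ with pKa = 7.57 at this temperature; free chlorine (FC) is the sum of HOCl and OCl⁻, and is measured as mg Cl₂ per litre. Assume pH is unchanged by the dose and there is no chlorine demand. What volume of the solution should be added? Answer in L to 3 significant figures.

[OCl⁻]/[HOCl] = 10^(pH − pKa) = 10^(7.93 − 7.57) = 2.291; fraction as HOCl = 1/(1 + 2.291) = 0.3039.
Free chlorine required for 1.12 ppm HOCl: 1.12 / 0.3039 = 3.686 ppm.
FC to add: 3.686 − 0.3 = 3.386 mg/L as Cl₂.
Cl₂ equivalent: 3.386 mg/L × 889,000 L = 3010 g.
Product at 10.8% available Cl: 3010 / 0.108 = 27,870 g.
Volume: 27,870 g ÷ 1.14 g/mL = 24,450 mL.

24.4 L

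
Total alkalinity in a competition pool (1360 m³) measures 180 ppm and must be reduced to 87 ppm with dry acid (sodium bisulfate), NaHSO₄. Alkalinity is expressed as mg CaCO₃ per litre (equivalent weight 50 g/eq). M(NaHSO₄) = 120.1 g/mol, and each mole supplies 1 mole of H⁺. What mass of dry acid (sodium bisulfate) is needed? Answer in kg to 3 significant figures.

304 kg

Volume: 1360 m³ = 1,360,000 L.
Alkalinity to neutralize: (180 − 87) = 93 mg/L as CaCO₃ × 1,360,000 L = 126,500 g as CaCO₃.
Equivalents of H⁺ required: 126,500 ÷ 50 g/eq = 2530 eq = 2530 mol NaHSO₄.
Mass of NaHSO₄: 2530 × 120.1 = 303,800 g.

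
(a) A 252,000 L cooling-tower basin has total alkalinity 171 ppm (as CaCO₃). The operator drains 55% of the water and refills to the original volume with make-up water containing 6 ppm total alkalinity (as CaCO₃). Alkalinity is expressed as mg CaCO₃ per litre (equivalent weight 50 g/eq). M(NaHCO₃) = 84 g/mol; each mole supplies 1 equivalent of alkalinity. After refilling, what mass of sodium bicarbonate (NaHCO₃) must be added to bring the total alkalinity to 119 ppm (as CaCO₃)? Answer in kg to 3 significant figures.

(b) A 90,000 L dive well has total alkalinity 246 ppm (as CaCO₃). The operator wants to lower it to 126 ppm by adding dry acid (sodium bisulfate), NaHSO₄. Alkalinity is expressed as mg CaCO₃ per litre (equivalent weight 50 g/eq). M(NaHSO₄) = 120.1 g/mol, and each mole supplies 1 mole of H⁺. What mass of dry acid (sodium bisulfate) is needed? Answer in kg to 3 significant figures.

(a) After draining 55% and refilling: 171 × 0.45 + 6 × 0.55 = 80.25 ppm.
(a) Deficit to target: 119 − 80.25 = 38.75 mg/L.
(a) As CaCO₃: 38.75 mg/L × 252,000 L = 9765 g; ÷ 50 g/eq ÷ 1 = 195.3 mol NaHCO₃.
(a) Mass: 195.3 × 84 = 16,410 g.

(b) Alkalinity to neutralize: (246 − 126) = 120 mg/L as CaCO₃ × 90,000 L = 10,800 g as CaCO₃.
(b) Equivalents of H⁺ required: 10,800 ÷ 50 g/eq = 216 eq = 216 mol NaHSO₄.
(b) Mass of NaHSO₄: 216 × 120.1 = 25,940 g.

(a) 16.4 kg; (b) 25.9 kg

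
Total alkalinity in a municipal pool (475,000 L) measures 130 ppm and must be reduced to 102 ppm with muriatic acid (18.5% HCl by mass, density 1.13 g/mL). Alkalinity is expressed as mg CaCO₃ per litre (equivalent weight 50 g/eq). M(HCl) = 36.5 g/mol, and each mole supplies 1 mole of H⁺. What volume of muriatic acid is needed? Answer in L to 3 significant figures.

46.4 L

Alkalinity to neutralize: (130 − 102) = 28 mg/L as CaCO₃ × 475,000 L = 13,300 g as CaCO₃.
Equivalents of H⁺ required: 13,300 ÷ 50 g/eq = 266 eq = 266 mol HCl.
Mass of HCl: 266 × 36.5 = 9709 g.
Mass of 18.5% solution: 9709 / 0.185 = 52,480 g.
Volume: 52,480 g ÷ 1.13 g/mL = 46,440 mL.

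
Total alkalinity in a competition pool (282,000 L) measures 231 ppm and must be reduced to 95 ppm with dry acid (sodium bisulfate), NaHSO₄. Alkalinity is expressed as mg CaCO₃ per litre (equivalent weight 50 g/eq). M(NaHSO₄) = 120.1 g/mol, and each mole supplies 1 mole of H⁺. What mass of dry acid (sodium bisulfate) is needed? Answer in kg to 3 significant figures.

92.1 kg

Alkalinity to neutralize: (231 − 95) = 136 mg/L as CaCO₃ × 282,000 L = 38,350 g as CaCO₃.
Equivalents of H⁺ required: 38,350 ÷ 50 g/eq = 767 eq = 767 mol NaHSO₄.
Mass of NaHSO₄: 767 × 120.1 = 92,120 g.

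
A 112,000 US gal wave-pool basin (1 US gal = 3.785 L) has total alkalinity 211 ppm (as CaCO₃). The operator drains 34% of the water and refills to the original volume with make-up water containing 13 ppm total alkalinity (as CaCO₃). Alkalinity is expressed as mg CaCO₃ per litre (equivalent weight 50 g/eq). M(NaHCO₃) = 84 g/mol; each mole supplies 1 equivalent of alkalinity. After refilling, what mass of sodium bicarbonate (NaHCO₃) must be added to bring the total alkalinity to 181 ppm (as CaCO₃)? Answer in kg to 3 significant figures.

26.6 kg

Volume: 112,000 US gal × 3.785 L/gal = 423,920 L.
After draining 34% and refilling: 211 × 0.66 + 13 × 0.34 = 143.68 ppm.
Deficit to target: 181 − 143.68 = 37.32 mg/L.
As CaCO₃: 37.32 mg/L × 423,920 L = 15,820 g; ÷ 50 g/eq ÷ 1 = 316.4 mol NaHCO₃.
Mass: 316.4 × 84 = 26,580 g.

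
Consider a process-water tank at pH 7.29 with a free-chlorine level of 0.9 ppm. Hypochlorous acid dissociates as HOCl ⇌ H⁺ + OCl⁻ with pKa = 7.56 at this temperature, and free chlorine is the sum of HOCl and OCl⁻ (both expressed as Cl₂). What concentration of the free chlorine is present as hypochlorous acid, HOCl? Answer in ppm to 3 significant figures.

0.586 ppm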